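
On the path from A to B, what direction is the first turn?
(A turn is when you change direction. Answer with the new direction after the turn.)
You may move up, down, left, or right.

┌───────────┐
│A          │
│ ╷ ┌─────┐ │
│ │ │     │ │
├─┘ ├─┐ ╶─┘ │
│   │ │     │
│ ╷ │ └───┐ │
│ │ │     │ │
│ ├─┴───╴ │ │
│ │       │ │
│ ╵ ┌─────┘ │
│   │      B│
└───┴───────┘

Directions: right, right, right, right, right, down, down, down, down, down
First turn direction: down

Solution:

┌───────────┐
│A → → → → ↓│
│ ╷ ┌─────┐ │
│ │ │     │↓│
├─┘ ├─┐ ╶─┘ │
│   │ │    ↓│
│ ╷ │ └───┐ │
│ │ │     │↓│
│ ├─┴───╴ │ │
│ │       │↓│
│ ╵ ┌─────┘ │
│   │      B│
└───┴───────┘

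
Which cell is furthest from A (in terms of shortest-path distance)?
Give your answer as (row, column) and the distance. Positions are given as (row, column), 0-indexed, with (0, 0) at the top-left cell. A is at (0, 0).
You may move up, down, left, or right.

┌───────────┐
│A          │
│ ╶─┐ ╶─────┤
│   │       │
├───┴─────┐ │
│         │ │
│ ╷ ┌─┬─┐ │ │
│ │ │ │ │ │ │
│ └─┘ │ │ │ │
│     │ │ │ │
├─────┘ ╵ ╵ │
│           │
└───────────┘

Computing BFS distances from A to all cells:
Furthest cell: (3, 2)
Distance: 23 steps

Path from A to the furthest cell:

┌───────────┐
│A → ↓      │
│ ╶─┐ ╶─────┤
│   │↳ → → ↓│
├───┴─────┐ │
│↓ ← ← ← ↰│↓│
│ ╷ ┌─┬─┐ │ │
│↓│ │B│ │↑│↓│
│ └─┘ │ │ │ │
│↳ → ↑│ │↑│↓│
├─────┘ ╵ ╵ │
│        ↑ ↲│
└───────────┘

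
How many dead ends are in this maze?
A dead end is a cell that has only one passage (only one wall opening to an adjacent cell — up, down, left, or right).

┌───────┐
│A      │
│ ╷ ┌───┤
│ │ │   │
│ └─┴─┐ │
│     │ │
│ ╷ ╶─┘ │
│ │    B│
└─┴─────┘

Checking each cell for number of passages:

Dead ends found at positions:
  (0, 3)
  (1, 1)
  (1, 2)
  (2, 2)
  (3, 0)
Total dead ends: 5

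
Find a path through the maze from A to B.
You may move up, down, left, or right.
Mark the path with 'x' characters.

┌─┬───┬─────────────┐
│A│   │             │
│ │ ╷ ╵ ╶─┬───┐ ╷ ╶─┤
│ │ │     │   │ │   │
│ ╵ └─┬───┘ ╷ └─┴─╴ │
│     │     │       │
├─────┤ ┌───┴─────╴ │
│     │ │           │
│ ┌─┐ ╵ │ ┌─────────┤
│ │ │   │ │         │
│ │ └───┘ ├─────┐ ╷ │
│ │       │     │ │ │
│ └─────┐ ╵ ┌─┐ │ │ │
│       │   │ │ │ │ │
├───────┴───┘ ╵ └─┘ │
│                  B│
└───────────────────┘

Finding the shortest path through the maze:
Path length: 34 steps
Directions: down → down → right → up → up → right → down → right → up → right → right → right → right → right → down → right → down → down → left → left → left → left → left → down → down → down → right → up → right → right → down → down → right → right

Solution:

┌─┬───┬─────────────┐
│A│x x│x x x x x x  │
│ │ ╷ ╵ ╶─┬───┐ ╷ ╶─┤
│x│x│x x  │   │ │x x│
│ ╵ └─┬───┘ ╷ └─┴─╴ │
│x x  │     │      x│
├─────┤ ┌───┴─────╴ │
│     │ │x x x x x x│
│ ┌─┐ ╵ │ ┌─────────┤
│ │ │   │x│         │
│ │ └───┘ ├─────┐ ╷ │
│ │      x│x x x│ │ │
│ └─────┐ ╵ ┌─┐ │ │ │
│       │x x│ │x│ │ │
├───────┴───┘ ╵ └─┘ │
│              x x B│
└───────────────────┘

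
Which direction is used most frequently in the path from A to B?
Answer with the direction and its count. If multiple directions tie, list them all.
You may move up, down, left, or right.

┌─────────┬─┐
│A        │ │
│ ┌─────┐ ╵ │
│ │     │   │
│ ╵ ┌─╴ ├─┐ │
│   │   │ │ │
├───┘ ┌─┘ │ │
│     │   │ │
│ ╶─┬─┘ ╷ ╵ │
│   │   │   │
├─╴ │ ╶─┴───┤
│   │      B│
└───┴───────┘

Directions: right, right, right, right, down, right, down, down, down, left, up, left, down, left, down, right, right, right
Counts: {'right': 8, 'down': 6, 'left': 3, 'up': 1}
Most common: right (8 times)

Solution:

┌─────────┬─┐
│A → → → ↓│ │
│ ┌─────┐ ╵ │
│ │     │↳ ↓│
│ ╵ ┌─╴ ├─┐ │
│   │   │ │↓│
├───┘ ┌─┘ │ │
│     │↓ ↰│↓│
│ ╶─┬─┘ ╷ ╵ │
│   │↓ ↲│↑ ↲│
├─╴ │ ╶─┴───┤
│   │↳ → → B│
└───┴───────┘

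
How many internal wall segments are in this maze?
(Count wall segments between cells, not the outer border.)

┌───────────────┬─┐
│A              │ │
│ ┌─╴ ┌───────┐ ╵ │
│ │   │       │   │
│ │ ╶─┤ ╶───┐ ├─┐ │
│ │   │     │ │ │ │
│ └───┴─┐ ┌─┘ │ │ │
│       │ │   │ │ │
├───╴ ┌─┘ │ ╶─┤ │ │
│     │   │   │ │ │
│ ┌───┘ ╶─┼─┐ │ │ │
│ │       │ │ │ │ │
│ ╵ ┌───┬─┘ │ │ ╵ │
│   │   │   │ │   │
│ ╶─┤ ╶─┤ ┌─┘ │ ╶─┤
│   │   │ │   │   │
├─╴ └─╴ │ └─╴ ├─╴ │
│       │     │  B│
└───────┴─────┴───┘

Counting internal wall segments:
Total internal walls: 64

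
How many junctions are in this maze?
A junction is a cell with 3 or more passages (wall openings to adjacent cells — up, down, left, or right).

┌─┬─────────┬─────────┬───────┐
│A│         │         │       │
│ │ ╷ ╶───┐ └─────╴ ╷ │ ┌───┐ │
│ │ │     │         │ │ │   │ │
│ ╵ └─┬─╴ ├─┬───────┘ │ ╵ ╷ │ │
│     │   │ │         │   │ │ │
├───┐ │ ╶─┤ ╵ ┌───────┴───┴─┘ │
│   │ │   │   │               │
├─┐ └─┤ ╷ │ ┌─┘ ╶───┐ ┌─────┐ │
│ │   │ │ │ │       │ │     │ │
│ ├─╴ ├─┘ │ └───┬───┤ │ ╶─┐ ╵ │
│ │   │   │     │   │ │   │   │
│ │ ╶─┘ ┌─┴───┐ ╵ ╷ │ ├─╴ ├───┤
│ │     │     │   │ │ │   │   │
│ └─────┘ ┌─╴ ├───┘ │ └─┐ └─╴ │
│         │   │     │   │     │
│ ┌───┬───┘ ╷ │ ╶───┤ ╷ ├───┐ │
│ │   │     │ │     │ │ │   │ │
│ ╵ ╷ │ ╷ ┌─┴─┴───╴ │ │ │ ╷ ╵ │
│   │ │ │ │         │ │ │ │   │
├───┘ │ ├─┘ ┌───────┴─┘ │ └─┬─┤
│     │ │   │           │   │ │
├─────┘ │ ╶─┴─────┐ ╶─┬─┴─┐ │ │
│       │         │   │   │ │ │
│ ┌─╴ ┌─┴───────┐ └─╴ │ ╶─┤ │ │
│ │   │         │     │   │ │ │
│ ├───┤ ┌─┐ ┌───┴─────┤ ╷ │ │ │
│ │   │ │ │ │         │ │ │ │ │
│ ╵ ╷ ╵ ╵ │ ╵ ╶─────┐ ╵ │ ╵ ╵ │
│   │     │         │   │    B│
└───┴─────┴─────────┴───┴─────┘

Checking each cell for number of passages:

Junctions found (3+ passages):
  (0, 2): 3 passages
  (0, 9): 3 passages
  (2, 1): 3 passages
  (3, 3): 3 passages
  (3, 5): 3 passages
  (3, 10): 3 passages
  (3, 14): 3 passages
  (4, 7): 3 passages
  (6, 12): 3 passages
  (7, 0): 3 passages
  (7, 6): 3 passages
  (7, 10): 3 passages
  (7, 14): 3 passages
  (8, 4): 3 passages
  (10, 9): 3 passages
  (11, 2): 3 passages
  (12, 5): 3 passages
  (12, 11): 3 passages
  (14, 3): 3 passages
  (14, 6): 3 passages
  (14, 13): 3 passages
Total junctions: 21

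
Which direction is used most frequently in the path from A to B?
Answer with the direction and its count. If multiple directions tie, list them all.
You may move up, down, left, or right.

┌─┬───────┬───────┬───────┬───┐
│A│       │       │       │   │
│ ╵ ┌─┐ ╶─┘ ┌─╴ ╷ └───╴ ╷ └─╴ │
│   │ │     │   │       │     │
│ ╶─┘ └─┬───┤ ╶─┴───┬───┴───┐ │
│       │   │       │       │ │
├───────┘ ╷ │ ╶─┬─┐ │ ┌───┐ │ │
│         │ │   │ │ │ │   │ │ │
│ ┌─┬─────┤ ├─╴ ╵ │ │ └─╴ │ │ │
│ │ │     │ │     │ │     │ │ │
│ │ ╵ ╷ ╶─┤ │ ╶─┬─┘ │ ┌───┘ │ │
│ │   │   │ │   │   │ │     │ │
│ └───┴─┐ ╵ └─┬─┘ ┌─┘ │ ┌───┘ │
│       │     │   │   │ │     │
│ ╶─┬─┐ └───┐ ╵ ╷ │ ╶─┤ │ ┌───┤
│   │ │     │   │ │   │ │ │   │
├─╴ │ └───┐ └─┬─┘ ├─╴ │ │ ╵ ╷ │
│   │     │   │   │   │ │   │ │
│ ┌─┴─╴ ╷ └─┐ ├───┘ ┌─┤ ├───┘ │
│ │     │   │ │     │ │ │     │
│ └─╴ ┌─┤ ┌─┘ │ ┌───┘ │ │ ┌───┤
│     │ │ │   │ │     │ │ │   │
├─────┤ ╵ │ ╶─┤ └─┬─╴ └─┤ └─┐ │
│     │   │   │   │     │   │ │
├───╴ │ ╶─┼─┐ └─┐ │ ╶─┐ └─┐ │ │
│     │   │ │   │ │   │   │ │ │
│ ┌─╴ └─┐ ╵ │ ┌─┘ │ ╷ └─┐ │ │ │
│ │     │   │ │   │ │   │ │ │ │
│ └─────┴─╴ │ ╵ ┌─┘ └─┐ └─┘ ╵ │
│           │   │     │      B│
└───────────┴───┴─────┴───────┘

Directions: down, right, up, right, right, down, right, right, up, right, right, right, down, right, right, right, up, right, down, right, right, down, down, down, down, down, left, left, down, down, right, up, right, down, down, left, left, down, down, right, down, down, down, right
Counts: {'down': 18, 'right': 18, 'up': 4, 'left': 4}
Most common: down and right (tied at 18 times each)

Solution:

┌─┬───────┬───────┬───────┬───┐
│A│↱ → ↓  │↱ → → ↓│    ↱ ↓│   │
│ ╵ ┌─┐ ╶─┘ ┌─╴ ╷ └───╴ ╷ └─╴ │
│↳ ↑│ │↳ → ↑│   │↳ → → ↑│↳ → ↓│
│ ╶─┘ └─┬───┤ ╶─┴───┬───┴───┐ │
│       │   │       │       │↓│
├───────┘ ╷ │ ╶─┬─┐ │ ┌───┐ │ │
│         │ │   │ │ │ │   │ │↓│
│ ┌─┬─────┤ ├─╴ ╵ │ │ └─╴ │ │ │
│ │ │     │ │     │ │     │ │↓│
│ │ ╵ ╷ ╶─┤ │ ╶─┬─┘ │ ┌───┘ │ │
│ │   │   │ │   │   │ │     │↓│
│ └───┴─┐ ╵ └─┬─┘ ┌─┘ │ ┌───┘ │
│       │     │   │   │ │↓ ← ↲│
│ ╶─┬─┐ └───┐ ╵ ╷ │ ╶─┤ │ ┌───┤
│   │ │     │   │ │   │ │↓│↱ ↓│
├─╴ │ └───┐ └─┬─┘ ├─╴ │ │ ╵ ╷ │
│   │     │   │   │   │ │↳ ↑│↓│
│ ┌─┴─╴ ╷ └─┐ ├───┘ ┌─┤ ├───┘ │
│ │     │   │ │     │ │ │↓ ← ↲│
│ └─╴ ┌─┤ ┌─┘ │ ┌───┘ │ │ ┌───┤
│     │ │ │   │ │     │ │↓│   │
├─────┤ ╵ │ ╶─┤ └─┬─╴ └─┤ └─┐ │
│     │   │   │   │     │↳ ↓│ │
├───╴ │ ╶─┼─┐ └─┐ │ ╶─┐ └─┐ │ │
│     │   │ │   │ │   │   │↓│ │
│ ┌─╴ └─┐ ╵ │ ┌─┘ │ ╷ └─┐ │ │ │
│ │     │   │ │   │ │   │ │↓│ │
│ └─────┴─╴ │ ╵ ┌─┘ └─┐ └─┘ ╵ │
│           │   │     │    ↳ B│
└───────────┴───┴─────┴───────┘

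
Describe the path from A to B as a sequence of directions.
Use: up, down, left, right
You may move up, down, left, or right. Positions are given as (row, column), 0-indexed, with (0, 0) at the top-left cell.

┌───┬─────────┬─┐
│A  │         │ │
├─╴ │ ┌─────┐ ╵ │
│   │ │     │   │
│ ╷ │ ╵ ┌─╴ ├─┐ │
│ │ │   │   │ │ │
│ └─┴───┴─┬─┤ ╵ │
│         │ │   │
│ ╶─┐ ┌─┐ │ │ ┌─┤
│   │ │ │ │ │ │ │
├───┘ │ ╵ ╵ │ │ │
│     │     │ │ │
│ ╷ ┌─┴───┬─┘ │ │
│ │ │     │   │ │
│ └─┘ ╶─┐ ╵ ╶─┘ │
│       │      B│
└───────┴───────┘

Finding the path and converting it to directions:
Path through cells: (0,0) → (0,1) → (1,1) → (1,0) → (2,0) → (3,0) → (3,1) → (3,2) → (4,2) → (5,2) → (5,1) → (5,0) → (6,0) → (7,0) → (7,1) → (7,2) → (6,2) → (6,3) → (6,4) → (7,4) → (7,5) → (7,6) → (7,7)
Directions: right, down, left, down, down, right, right, down, down, left, left, down, down, right, right, up, right, right, down, right, right, right

Solution:

┌───┬─────────┬─┐
│A ↓│         │ │
├─╴ │ ┌─────┐ ╵ │
│↓ ↲│ │     │   │
│ ╷ │ ╵ ┌─╴ ├─┐ │
│↓│ │   │   │ │ │
│ └─┴───┴─┬─┤ ╵ │
│↳ → ↓    │ │   │
│ ╶─┐ ┌─┐ │ │ ┌─┤
│   │↓│ │ │ │ │ │
├───┘ │ ╵ ╵ │ │ │
│↓ ← ↲│     │ │ │
│ ╷ ┌─┴───┬─┘ │ │
│↓│ │↱ → ↓│   │ │
│ └─┘ ╶─┐ ╵ ╶─┘ │
│↳ → ↑  │↳ → → B│
└───────┴───────┘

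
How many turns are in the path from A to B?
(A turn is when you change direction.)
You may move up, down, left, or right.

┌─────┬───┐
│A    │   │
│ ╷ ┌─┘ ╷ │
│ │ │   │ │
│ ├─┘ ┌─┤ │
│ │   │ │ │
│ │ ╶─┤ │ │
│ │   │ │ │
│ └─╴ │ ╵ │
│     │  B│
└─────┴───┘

Directions: down, down, down, down, right, right, up, left, up, right, up, right, up, right, down, down, down, down
Number of turns: 10

Solution:

┌─────┬───┐
│A    │↱ ↓│
│ ╷ ┌─┘ ╷ │
│↓│ │↱ ↑│↓│
│ ├─┘ ┌─┤ │
│↓│↱ ↑│ │↓│
│ │ ╶─┤ │ │
│↓│↑ ↰│ │↓│
│ └─╴ │ ╵ │
│↳ → ↑│  B│
└─────┴───┘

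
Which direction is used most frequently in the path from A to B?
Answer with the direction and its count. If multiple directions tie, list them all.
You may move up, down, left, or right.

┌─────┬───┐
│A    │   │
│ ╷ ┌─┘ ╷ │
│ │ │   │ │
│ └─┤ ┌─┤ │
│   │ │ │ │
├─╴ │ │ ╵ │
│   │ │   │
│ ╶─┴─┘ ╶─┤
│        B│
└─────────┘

Directions: down, down, right, down, left, down, right, right, right, right
Counts: {'down': 4, 'right': 5, 'left': 1}
Most common: right (5 times)

Solution:

┌─────┬───┐
│A    │   │
│ ╷ ┌─┘ ╷ │
│↓│ │   │ │
│ └─┤ ┌─┤ │
│↳ ↓│ │ │ │
├─╴ │ │ ╵ │
│↓ ↲│ │   │
│ ╶─┴─┘ ╶─┤
│↳ → → → B│
└─────────┘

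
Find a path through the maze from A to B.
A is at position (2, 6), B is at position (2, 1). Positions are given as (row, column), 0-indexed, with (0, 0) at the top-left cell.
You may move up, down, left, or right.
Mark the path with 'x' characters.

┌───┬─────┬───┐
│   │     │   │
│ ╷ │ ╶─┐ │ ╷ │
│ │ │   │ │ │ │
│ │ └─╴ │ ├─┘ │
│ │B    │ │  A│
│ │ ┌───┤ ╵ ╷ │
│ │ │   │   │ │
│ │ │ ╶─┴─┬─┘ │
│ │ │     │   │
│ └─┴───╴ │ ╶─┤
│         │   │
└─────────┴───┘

Finding the shortest path from (2, 6) to (2, 1):
Path length: 13 steps
Directions: left → down → left → up → up → up → left → left → down → right → down → left → left

Solution:

┌───┬─────┬───┐
│   │x x x│   │
│ ╷ │ ╶─┐ │ ╷ │
│ │ │x x│x│ │ │
│ │ └─╴ │ ├─┘ │
│ │B x x│x│x A│
│ │ ┌───┤ ╵ ╷ │
│ │ │   │x x│ │
│ │ │ ╶─┴─┬─┘ │
│ │ │     │   │
│ └─┴───╴ │ ╶─┤
│         │   │
└─────────┴───┘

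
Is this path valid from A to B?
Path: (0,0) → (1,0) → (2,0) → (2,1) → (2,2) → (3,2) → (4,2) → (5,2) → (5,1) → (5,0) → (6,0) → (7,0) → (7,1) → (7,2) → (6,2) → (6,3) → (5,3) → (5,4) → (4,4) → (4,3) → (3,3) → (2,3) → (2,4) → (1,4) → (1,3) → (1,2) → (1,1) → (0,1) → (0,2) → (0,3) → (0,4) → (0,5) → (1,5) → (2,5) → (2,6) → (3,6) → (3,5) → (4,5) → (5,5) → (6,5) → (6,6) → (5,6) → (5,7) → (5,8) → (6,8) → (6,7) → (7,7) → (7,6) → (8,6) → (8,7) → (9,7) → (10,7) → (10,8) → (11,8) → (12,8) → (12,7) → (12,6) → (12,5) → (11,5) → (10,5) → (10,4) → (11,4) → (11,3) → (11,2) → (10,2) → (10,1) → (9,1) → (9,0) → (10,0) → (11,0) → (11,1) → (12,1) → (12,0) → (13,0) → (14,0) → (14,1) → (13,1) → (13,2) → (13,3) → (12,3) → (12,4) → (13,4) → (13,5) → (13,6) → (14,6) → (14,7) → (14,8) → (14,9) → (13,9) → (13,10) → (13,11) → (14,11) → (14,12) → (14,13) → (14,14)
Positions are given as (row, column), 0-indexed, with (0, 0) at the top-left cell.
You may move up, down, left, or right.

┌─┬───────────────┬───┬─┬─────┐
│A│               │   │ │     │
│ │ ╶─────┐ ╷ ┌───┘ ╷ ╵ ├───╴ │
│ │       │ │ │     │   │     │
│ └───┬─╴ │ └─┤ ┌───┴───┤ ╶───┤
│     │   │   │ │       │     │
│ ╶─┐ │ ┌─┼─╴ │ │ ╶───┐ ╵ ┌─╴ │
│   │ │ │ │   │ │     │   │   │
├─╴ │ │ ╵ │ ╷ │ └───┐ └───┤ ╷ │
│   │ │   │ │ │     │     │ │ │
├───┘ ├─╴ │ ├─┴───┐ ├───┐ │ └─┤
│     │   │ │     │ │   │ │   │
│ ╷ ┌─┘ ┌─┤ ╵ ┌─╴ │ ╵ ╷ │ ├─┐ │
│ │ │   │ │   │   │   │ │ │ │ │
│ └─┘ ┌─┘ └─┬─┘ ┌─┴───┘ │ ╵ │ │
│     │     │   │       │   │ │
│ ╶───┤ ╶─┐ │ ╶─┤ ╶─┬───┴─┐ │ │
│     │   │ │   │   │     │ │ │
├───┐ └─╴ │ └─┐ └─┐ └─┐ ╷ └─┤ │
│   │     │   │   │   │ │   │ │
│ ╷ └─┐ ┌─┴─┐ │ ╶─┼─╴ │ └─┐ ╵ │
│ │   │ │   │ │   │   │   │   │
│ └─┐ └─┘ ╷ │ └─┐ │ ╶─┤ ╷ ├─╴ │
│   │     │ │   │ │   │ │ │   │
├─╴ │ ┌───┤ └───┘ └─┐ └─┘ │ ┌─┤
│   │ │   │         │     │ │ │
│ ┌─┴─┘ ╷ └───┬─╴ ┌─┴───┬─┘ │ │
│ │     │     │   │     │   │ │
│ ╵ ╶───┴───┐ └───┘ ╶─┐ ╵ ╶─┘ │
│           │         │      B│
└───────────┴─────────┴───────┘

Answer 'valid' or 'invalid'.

Checking path validity:
Result: All consecutive moves are passable.

valid

Correct solution:

┌─┬───────────────┬───┬─┬─────┐
│A│↱ → → → ↓      │   │ │     │
│ │ ╶─────┐ ╷ ┌───┘ ╷ ╵ ├───╴ │
│↓│↑ ← ← ↰│↓│ │     │   │     │
│ └───┬─╴ │ └─┤ ┌───┴───┤ ╶───┤
│↳ → ↓│↱ ↑│↳ ↓│ │       │     │
│ ╶─┐ │ ┌─┼─╴ │ │ ╶───┐ ╵ ┌─╴ │
│   │↓│↑│ │↓ ↲│ │     │   │   │
├─╴ │ │ ╵ │ ╷ │ └───┐ └───┤ ╷ │
│   │↓│↑ ↰│↓│ │     │     │ │ │
├───┘ ├─╴ │ ├─┴───┐ ├───┐ │ └─┤
│↓ ← ↲│↱ ↑│↓│↱ → ↓│ │   │ │   │
│ ╷ ┌─┘ ┌─┤ ╵ ┌─╴ │ ╵ ╷ │ ├─┐ │
│↓│ │↱ ↑│ │↳ ↑│↓ ↲│   │ │ │ │ │
│ └─┘ ┌─┘ └─┬─┘ ┌─┴───┘ │ ╵ │ │
│↳ → ↑│     │↓ ↲│       │   │ │
│ ╶───┤ ╶─┐ │ ╶─┤ ╶─┬───┴─┐ │ │
│     │   │ │↳ ↓│   │     │ │ │
├───┐ └─╴ │ └─┐ └─┐ └─┐ ╷ └─┤ │
│↓ ↰│     │   │↓  │   │ │   │ │
│ ╷ └─┐ ┌─┴─┐ │ ╶─┼─╴ │ └─┐ ╵ │
│↓│↑ ↰│ │↓ ↰│ │↳ ↓│   │   │   │
│ └─┐ └─┘ ╷ │ └─┐ │ ╶─┤ ╷ ├─╴ │
│↳ ↓│↑ ← ↲│↑│   │↓│   │ │ │   │
├─╴ │ ┌───┤ └───┘ └─┐ └─┘ │ ┌─┤
│↓ ↲│ │↱ ↓│↑ ← ← ↲  │     │ │ │
│ ┌─┴─┘ ╷ └───┬─╴ ┌─┴───┬─┘ │ │
│↓│↱ → ↑│↳ → ↓│   │↱ → ↓│   │ │
│ ╵ ╶───┴───┐ └───┘ ╶─┐ ╵ ╶─┘ │
│↳ ↑        │↳ → → ↑  │↳ → → B│
└───────────┴─────────┴───────┘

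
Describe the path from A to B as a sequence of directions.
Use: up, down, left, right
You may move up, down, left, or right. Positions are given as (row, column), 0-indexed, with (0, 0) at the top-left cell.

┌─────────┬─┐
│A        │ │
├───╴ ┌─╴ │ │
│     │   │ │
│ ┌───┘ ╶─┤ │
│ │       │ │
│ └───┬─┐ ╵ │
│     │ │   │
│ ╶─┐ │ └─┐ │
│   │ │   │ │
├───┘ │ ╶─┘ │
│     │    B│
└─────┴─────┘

Finding the path and converting it to directions:
Path through cells: (0,0) → (0,1) → (0,2) → (0,3) → (0,4) → (1,4) → (1,3) → (2,3) → (2,4) → (3,4) → (3,5) → (4,5) → (5,5)
Directions: right, right, right, right, down, left, down, right, down, right, down, down

Solution:

┌─────────┬─┐
│A → → → ↓│ │
├───╴ ┌─╴ │ │
│     │↓ ↲│ │
│ ┌───┘ ╶─┤ │
│ │    ↳ ↓│ │
│ └───┬─┐ ╵ │
│     │ │↳ ↓│
│ ╶─┐ │ └─┐ │
│   │ │   │↓│
├───┘ │ ╶─┘ │
│     │    B│
└─────┴─────┘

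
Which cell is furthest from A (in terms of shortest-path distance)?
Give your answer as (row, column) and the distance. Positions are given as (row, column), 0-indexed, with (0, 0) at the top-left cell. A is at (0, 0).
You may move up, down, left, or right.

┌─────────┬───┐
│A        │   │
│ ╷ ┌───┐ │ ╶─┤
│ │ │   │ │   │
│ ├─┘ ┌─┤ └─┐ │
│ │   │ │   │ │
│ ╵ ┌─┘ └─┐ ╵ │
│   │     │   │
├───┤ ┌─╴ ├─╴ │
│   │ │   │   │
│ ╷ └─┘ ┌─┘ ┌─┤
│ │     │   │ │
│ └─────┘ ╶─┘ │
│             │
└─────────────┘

Computing BFS distances from A to all cells:
Furthest cell: (4, 2)
Distance: 30 steps

Path from A to the furthest cell:

┌─────────┬───┐
│A → → → ↓│   │
│ ╷ ┌───┐ │ ╶─┤
│ │ │   │↓│   │
│ ├─┘ ┌─┤ └─┐ │
│ │   │ │↳ ↓│ │
│ ╵ ┌─┘ └─┐ ╵ │
│   │↓ ← ↰│↳ ↓│
├───┤ ┌─╴ ├─╴ │
│↱ ↓│B│↱ ↑│↓ ↲│
│ ╷ └─┘ ┌─┘ ┌─┤
│↑│↳ → ↑│↓ ↲│ │
│ └─────┘ ╶─┘ │
│↑ ← ← ← ↲    │
└─────────────┘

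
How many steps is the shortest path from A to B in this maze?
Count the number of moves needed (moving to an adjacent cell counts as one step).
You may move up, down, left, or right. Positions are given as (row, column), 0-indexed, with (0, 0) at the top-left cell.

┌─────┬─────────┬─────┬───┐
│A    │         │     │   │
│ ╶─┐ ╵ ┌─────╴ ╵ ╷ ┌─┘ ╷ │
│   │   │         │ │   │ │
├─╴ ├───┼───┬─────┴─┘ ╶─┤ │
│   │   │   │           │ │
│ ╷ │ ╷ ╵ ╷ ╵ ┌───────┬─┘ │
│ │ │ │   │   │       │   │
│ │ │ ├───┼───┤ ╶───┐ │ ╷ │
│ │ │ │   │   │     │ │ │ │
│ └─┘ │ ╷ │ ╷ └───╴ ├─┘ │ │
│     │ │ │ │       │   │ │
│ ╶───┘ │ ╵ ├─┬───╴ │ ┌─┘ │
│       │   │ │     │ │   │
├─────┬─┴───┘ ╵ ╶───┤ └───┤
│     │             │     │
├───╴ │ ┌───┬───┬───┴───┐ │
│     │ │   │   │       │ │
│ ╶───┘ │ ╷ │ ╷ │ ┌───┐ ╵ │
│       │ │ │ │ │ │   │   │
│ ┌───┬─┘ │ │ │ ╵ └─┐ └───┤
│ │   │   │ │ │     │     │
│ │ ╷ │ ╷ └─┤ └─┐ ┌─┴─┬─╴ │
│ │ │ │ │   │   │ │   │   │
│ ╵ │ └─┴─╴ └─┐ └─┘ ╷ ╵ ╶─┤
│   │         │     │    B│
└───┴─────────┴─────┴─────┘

Using BFS to find shortest path:
Start: (0, 0), End: (12, 12)
Path found:
(0,0) → (1,0) → (1,1) → (2,1) → (2,0) → (3,0) → (4,0) → (5,0) → (5,1) → (5,2) → (4,2) → (3,2) → (2,2) → (2,3) → (3,3) → (3,4) → (2,4) → (2,5) → (3,5) → (3,6) → (2,6) → (2,7) → (2,8) → (2,9) → (2,10) → (1,10) → (1,11) → (0,11) → (0,12) → (1,12) → (2,12) → (3,12) → (3,11) → (4,11) → (5,11) → (5,10) → (6,10) → (7,10) → (7,11) → (7,12) → (8,12) → (9,12) → (9,11) → (8,11) → (8,10) → (8,9) → (8,8) → (9,8) → (10,8) → (10,7) → (9,7) → (8,7) → (8,6) → (9,6) → (10,6) → (11,6) → (11,7) → (12,7) → (12,8) → (12,9) → (11,9) → (11,10) → (12,10) → (12,11) → (12,12)
Number of steps: 64

Solution:

┌─────┬─────────┬─────┬───┐
│A    │         │     │↱ ↓│
│ ╶─┐ ╵ ┌─────╴ ╵ ╷ ┌─┘ ╷ │
│↳ ↓│   │         │ │↱ ↑│↓│
├─╴ ├───┼───┬─────┴─┘ ╶─┤ │
│↓ ↲│↱ ↓│↱ ↓│↱ → → → ↑  │↓│
│ ╷ │ ╷ ╵ ╷ ╵ ┌───────┬─┘ │
│↓│ │↑│↳ ↑│↳ ↑│       │↓ ↲│
│ │ │ ├───┼───┤ ╶───┐ │ ╷ │
│↓│ │↑│   │   │     │ │↓│ │
│ └─┘ │ ╷ │ ╷ └───╴ ├─┘ │ │
│↳ → ↑│ │ │ │       │↓ ↲│ │
│ ╶───┘ │ ╵ ├─┬───╴ │ ┌─┘ │
│       │   │ │     │↓│   │
├─────┬─┴───┘ ╵ ╶───┤ └───┤
│     │             │↳ → ↓│
├───╴ │ ┌───┬───┬───┴───┐ │
│     │ │   │↓ ↰│↓ ← ← ↰│↓│
│ ╶───┘ │ ╷ │ ╷ │ ┌───┐ ╵ │
│       │ │ │↓│↑│↓│   │↑ ↲│
│ ┌───┬─┘ │ │ │ ╵ └─┐ └───┤
│ │   │   │ │↓│↑ ↲  │     │
│ │ ╷ │ ╷ └─┤ └─┐ ┌─┴─┬─╴ │
│ │ │ │ │   │↳ ↓│ │↱ ↓│   │
│ ╵ │ └─┴─╴ └─┐ └─┘ ╷ ╵ ╶─┤
│   │         │↳ → ↑│↳ → B│
└───┴─────────┴─────┴─────┘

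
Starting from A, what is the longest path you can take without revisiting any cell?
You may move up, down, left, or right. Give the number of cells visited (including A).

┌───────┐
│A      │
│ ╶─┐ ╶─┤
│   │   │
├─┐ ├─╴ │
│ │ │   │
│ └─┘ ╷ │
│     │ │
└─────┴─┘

Finding longest simple path using DFS:
Start: (0, 0)
Longest path visits 11 cells
Path: A → right → right → down → right → down → left → down → left → left → up

Solution:

┌───────┐
│A → ↓  │
│ ╶─┐ ╶─┤
│   │↳ ↓│
├─┐ ├─╴ │
│B│ │↓ ↲│
│ └─┘ ╷ │
│↑ ← ↲│ │
└─────┴─┘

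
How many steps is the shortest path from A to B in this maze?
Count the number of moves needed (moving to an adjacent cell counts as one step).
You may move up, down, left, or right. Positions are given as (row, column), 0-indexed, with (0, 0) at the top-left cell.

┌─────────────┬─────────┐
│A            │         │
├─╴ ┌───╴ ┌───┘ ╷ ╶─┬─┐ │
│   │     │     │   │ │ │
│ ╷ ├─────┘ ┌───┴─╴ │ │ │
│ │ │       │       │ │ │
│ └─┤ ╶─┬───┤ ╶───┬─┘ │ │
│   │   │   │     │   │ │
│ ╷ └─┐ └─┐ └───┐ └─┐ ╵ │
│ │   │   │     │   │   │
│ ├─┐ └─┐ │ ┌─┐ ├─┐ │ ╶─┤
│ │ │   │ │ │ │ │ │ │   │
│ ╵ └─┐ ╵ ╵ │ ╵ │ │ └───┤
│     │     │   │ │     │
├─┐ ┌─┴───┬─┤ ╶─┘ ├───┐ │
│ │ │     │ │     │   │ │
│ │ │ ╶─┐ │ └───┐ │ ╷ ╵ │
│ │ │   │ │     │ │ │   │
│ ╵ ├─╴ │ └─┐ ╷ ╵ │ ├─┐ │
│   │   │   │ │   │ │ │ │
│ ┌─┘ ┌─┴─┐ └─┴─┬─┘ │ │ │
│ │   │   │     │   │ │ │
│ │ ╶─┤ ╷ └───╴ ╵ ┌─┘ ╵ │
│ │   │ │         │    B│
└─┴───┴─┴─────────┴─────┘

Using BFS to find shortest path:
Start: (0, 0), End: (11, 11)
Path found:
(0,0) → (0,1) → (1,1) → (1,0) → (2,0) → (3,0) → (3,1) → (4,1) → (4,2) → (5,2) → (5,3) → (6,3) → (6,4) → (5,4) → (4,4) → (4,3) → (3,3) → (3,2) → (2,2) → (2,3) → (2,4) → (2,5) → (1,5) → (1,6) → (1,7) → (0,7) → (0,8) → (1,8) → (1,9) → (2,9) → (2,8) → (2,7) → (2,6) → (3,6) → (3,7) → (3,8) → (4,8) → (4,9) → (5,9) → (6,9) → (6,10) → (6,11) → (7,11) → (8,11) → (9,11) → (10,11) → (11,11)
Number of steps: 46

Solution:

┌─────────────┬─────────┐
│A ↓          │↱ ↓      │
├─╴ ┌───╴ ┌───┘ ╷ ╶─┬─┐ │
│↓ ↲│     │↱ → ↑│↳ ↓│ │ │
│ ╷ ├─────┘ ┌───┴─╴ │ │ │
│↓│ │↱ → → ↑│↓ ← ← ↲│ │ │
│ └─┤ ╶─┬───┤ ╶───┬─┘ │ │
│↳ ↓│↑ ↰│   │↳ → ↓│   │ │
│ ╷ └─┐ └─┐ └───┐ └─┐ ╵ │
│ │↳ ↓│↑ ↰│     │↳ ↓│   │
│ ├─┐ └─┐ │ ┌─┐ ├─┐ │ ╶─┤
│ │ │↳ ↓│↑│ │ │ │ │↓│   │
│ ╵ └─┐ ╵ ╵ │ ╵ │ │ └───┤
│     │↳ ↑  │   │ │↳ → ↓│
├─┐ ┌─┴───┬─┤ ╶─┘ ├───┐ │
│ │ │     │ │     │   │↓│
│ │ │ ╶─┐ │ └───┐ │ ╷ ╵ │
│ │ │   │ │     │ │ │  ↓│
│ ╵ ├─╴ │ └─┐ ╷ ╵ │ ├─┐ │
│   │   │   │ │   │ │ │↓│
│ ┌─┘ ┌─┴─┐ └─┴─┬─┘ │ │ │
│ │   │   │     │   │ │↓│
│ │ ╶─┤ ╷ └───╴ ╵ ┌─┘ ╵ │
│ │   │ │         │    B│
└─┴───┴─┴─────────┴─────┘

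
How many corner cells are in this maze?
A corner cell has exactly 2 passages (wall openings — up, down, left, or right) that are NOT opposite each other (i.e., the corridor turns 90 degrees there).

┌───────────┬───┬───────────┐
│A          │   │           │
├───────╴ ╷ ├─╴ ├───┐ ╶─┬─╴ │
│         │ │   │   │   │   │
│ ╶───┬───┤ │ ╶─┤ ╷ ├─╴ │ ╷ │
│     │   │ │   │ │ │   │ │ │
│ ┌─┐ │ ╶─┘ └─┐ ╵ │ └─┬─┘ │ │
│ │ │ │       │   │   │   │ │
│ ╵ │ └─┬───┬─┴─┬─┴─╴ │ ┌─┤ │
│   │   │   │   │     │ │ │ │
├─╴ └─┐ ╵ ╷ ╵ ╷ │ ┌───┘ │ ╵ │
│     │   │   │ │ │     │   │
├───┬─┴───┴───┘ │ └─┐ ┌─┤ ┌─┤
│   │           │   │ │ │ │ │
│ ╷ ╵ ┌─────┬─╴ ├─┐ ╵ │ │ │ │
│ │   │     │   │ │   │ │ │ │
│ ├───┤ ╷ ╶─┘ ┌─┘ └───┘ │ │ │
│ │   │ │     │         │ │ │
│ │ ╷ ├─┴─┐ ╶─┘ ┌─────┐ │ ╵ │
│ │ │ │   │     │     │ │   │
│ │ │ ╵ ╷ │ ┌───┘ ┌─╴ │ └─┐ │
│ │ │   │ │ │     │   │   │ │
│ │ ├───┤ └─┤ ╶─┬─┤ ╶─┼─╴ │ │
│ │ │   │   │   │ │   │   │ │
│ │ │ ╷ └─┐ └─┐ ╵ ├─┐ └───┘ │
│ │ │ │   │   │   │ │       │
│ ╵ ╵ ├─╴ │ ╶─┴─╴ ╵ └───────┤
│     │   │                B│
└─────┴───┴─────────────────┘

Counting corner cells (2 non-opposite passages):
Total corners: 88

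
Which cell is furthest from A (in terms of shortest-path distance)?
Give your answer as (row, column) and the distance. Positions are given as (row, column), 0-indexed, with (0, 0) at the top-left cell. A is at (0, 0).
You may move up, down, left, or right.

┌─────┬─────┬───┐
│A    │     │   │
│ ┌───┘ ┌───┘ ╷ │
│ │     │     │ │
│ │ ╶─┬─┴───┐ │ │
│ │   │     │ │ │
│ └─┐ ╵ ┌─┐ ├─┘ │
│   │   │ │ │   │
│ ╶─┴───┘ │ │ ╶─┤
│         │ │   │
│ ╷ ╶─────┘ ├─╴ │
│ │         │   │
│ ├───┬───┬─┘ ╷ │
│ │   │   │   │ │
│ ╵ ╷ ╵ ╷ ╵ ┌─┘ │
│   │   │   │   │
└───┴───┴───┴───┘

Computing BFS distances from A to all cells:
Furthest cell: (1, 4)
Distance: 31 steps

Path from A to the furthest cell:

┌─────┬─────┬───┐
│A    │     │↓ ↰│
│ ┌───┘ ┌───┘ ╷ │
│↓│     │B ← ↲│↑│
│ │ ╶─┬─┴───┐ │ │
│↓│   │     │ │↑│
│ └─┐ ╵ ┌─┐ ├─┘ │
│↓  │   │ │ │↱ ↑│
│ ╶─┴───┘ │ │ ╶─┤
│↓        │ │↑ ↰│
│ ╷ ╶─────┘ ├─╴ │
│↓│         │↱ ↑│
│ ├───┬───┬─┘ ╷ │
│↓│↱ ↓│↱ ↓│↱ ↑│ │
│ ╵ ╷ ╵ ╷ ╵ ┌─┘ │
│↳ ↑│↳ ↑│↳ ↑│   │
└───┴───┴───┴───┘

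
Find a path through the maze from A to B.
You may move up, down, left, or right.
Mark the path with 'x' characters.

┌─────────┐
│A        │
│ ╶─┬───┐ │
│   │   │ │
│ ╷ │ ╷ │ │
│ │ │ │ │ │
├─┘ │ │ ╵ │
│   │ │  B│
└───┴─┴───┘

Finding the shortest path through the maze:
Path length: 7 steps
Directions: right → right → right → right → down → down → down

Solution:

┌─────────┐
│A x x x x│
│ ╶─┬───┐ │
│   │   │x│
│ ╷ │ ╷ │ │
│ │ │ │ │x│
├─┘ │ │ ╵ │
│   │ │  B│
└───┴─┴───┘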